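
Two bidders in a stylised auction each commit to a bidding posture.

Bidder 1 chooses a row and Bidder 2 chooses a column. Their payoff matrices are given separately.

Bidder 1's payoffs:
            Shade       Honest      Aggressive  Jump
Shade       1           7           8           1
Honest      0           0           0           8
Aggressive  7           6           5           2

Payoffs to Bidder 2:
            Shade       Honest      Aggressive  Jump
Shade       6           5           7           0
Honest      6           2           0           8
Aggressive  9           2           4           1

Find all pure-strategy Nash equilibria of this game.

Check each profile: it is a Nash equilibrium iff no player can strictly gain by switching unilaterally.
(Shade, Shade): Bidder 1 can switch to Aggressive (1 → 7). Not NE.
(Shade, Honest): Bidder 2 can switch to Shade (5 → 6). Not NE.
(Shade, Aggressive): Bidder 1 gets 8, best alternative 5; Bidder 2 gets 7, best alternative 6. No profitable deviation — NE.
(Shade, Jump): Bidder 1 can switch to Honest (1 → 8). Not NE.
(Honest, Shade): Bidder 1 can switch to Shade (0 → 1). Not NE.
(Honest, Honest): Bidder 1 can switch to Shade (0 → 7). Not NE.
(Honest, Aggressive): Bidder 1 can switch to Shade (0 → 8). Not NE.
(Honest, Jump): Bidder 1 gets 8, best alternative 2; Bidder 2 gets 8, best alternative 6. No profitable deviation — NE.
(Aggressive, Shade): Bidder 1 gets 7, best alternative 1; Bidder 2 gets 9, best alternative 4. No profitable deviation — NE.
(Aggressive, Honest): Bidder 1 can switch to Shade (6 → 7). Not NE.
(Aggressive, Aggressive): Bidder 1 can switch to Shade (5 → 8). Not NE.
(Aggressive, Jump): Bidder 1 can switch to Honest (2 → 8). Not NE.

(Shade, Aggressive) and (Honest, Jump) and (Aggressive, Shade)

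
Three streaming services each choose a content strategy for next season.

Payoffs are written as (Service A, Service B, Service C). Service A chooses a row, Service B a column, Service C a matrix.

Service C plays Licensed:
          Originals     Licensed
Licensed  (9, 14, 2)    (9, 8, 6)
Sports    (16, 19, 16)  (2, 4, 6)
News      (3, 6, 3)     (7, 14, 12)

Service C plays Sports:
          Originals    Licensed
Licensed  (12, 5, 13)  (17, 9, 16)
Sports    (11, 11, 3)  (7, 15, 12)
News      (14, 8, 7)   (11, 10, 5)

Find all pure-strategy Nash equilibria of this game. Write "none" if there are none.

(Licensed, Licensed, Sports); (Sports, Originals, Licensed)

(Licensed, Originals, Licensed): Service A can switch to Sports (9 → 16). Not NE.
(Licensed, Originals, Sports): Service A can switch to News (12 → 14). Not NE.
(Licensed, Licensed, Licensed): Service B can switch to Originals (8 → 14). Not NE.
(Licensed, Licensed, Sports): Service A gets 17, best alternative 11; Service B gets 9, best alternative 5; Service C gets 16, best alternative 6. No profitable deviation — NE.
(Sports, Originals, Licensed): Service A gets 16, best alternative 9; Service B gets 19, best alternative 4; Service C gets 16, best alternative 3. No profitable deviation — NE.
(Sports, Originals, Sports): Service A can switch to Licensed (11 → 12). Not NE.
(Sports, Licensed, Licensed): Service A can switch to Licensed (2 → 9). Not NE.
(Sports, Licensed, Sports): Service A can switch to Licensed (7 → 17). Not NE.
(The remaining 4 profiles each have a profitable deviation by the same check.)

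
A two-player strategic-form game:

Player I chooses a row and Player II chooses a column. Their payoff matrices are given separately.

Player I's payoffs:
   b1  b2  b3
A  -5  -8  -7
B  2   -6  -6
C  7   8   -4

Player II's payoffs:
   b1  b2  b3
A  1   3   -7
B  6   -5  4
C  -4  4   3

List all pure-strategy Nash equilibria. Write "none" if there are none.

Player I against b1: payoffs -5, 2, 7 → best response C.
Player I against b2: payoffs -8, -6, 8 → best response C.
Player I against b3: payoffs -7, -6, -4 → best response C.
Player II against A: payoffs 1, 3, -7 → best response b2.
Player II against B: payoffs 6, -5, 4 → best response b1.
Player II against C: payoffs -4, 4, 3 → best response b2.
Mutual best responses: (C, b2).

Pure NE: (C, b2)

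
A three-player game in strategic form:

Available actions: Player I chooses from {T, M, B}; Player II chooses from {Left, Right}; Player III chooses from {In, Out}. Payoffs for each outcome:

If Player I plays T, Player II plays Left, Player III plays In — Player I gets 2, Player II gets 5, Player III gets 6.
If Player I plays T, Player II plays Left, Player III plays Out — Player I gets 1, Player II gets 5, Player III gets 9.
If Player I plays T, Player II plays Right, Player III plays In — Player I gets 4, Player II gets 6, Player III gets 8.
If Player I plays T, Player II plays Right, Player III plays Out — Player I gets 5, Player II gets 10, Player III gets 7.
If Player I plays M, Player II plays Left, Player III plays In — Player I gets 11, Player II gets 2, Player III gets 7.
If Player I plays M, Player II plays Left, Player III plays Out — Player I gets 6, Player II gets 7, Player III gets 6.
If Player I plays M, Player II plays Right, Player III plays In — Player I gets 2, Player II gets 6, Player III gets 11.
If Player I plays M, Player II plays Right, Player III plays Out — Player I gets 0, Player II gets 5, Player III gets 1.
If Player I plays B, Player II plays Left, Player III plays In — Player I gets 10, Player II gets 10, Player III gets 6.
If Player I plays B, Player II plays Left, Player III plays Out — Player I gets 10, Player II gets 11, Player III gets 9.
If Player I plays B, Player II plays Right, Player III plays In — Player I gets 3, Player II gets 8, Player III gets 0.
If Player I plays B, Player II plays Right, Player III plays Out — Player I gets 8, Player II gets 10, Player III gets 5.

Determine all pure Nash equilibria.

The pure Nash equilibria are (T, Right, In) and (B, Left, Out).

Player I against (Left, In): payoffs 2, 11, 10 → best response M.
Player I against (Left, Out): payoffs 1, 6, 10 → best response B.
Player I against (Right, In): payoffs 4, 2, 3 → best response T.
Player I against (Right, Out): payoffs 5, 0, 8 → best response B.
Player II against (T, In): payoffs 5, 6 → best response Right.
Player II against (T, Out): payoffs 5, 10 → best response Right.
Player II against (M, In): payoffs 2, 6 → best response Right.
Player II against (M, Out): payoffs 7, 5 → best response Left.
Player II against (B, In): payoffs 10, 8 → best response Left.
Player II against (B, Out): payoffs 11, 10 → best response Left.
Player III against (T, Left): payoffs 6, 9 → best response Out.
Player III against (T, Right): payoffs 8, 7 → best response In.
Player III against (M, Left): payoffs 7, 6 → best response In.
Player III against (M, Right): payoffs 11, 1 → best response In.
Player III against (B, Left): payoffs 6, 9 → best response Out.
Player III against (B, Right): payoffs 0, 5 → best response Out.
Mutual best responses: (T, Right, In); (B, Left, Out).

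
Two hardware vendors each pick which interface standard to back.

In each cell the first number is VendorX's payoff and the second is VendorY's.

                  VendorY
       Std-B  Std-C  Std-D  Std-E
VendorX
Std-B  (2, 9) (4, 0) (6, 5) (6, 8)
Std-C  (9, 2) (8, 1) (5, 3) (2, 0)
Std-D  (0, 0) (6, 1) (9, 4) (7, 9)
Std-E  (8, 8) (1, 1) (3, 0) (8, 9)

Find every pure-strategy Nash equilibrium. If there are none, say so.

Pure NE: (Std-E, Std-E)

Check each profile: it is a Nash equilibrium iff no player can strictly gain by switching unilaterally.
(Std-B, Std-B): VendorX can switch to Std-C (2 → 9). Not NE.
(Std-B, Std-C): VendorX can switch to Std-C (4 → 8). Not NE.
(Std-B, Std-D): VendorX can switch to Std-D (6 → 9). Not NE.
(Std-B, Std-E): VendorX can switch to Std-D (6 → 7). Not NE.
(Std-C, Std-B): VendorY can switch to Std-D (2 → 3). Not NE.
(Std-C, Std-C): VendorY can switch to Std-B (1 → 2). Not NE.
(Std-E, Std-E): VendorX gets 8, best alternative 7; VendorY gets 9, best alternative 8. No profitable deviation — NE.
(The remaining 9 profiles each have a profitable deviation by the same check.)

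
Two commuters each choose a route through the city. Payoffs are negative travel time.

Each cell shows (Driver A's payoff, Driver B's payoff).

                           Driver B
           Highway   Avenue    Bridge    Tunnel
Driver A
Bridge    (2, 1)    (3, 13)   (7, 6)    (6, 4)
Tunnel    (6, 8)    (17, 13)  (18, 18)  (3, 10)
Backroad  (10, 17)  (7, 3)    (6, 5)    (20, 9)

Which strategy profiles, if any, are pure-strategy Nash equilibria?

For each player, find the best response to each opponent profile; mutual best responses are the pure NE.
Driver A against Highway: payoffs 2, 6, 10 → best response Backroad.
Driver A against Avenue: payoffs 3, 17, 7 → best response Tunnel.
Driver A against Bridge: payoffs 7, 18, 6 → best response Tunnel.
Driver A against Tunnel: payoffs 6, 3, 20 → best response Backroad.
Driver B against Bridge: payoffs 1, 13, 6, 4 → best response Avenue.
Driver B against Tunnel: payoffs 8, 13, 18, 10 → best response Bridge.
Driver B against Backroad: payoffs 17, 3, 5, 9 → best response Highway.
Mutual best responses: (Tunnel, Bridge); (Backroad, Highway).

Pure-strategy Nash equilibria: (Tunnel, Bridge); (Backroad, Highway)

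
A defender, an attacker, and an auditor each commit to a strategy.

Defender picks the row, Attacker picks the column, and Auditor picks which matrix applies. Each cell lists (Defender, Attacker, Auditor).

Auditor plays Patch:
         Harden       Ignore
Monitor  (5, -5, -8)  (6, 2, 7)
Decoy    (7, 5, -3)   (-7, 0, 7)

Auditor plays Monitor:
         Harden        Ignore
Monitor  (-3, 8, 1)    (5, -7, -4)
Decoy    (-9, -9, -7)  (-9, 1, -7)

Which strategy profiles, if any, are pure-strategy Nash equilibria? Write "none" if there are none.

The pure Nash equilibria are (Monitor, Harden, Monitor), (Monitor, Ignore, Patch), (Decoy, Harden, Patch).

(Monitor, Harden, Patch): Defender can switch to Decoy (5 → 7). Not NE.
(Monitor, Harden, Monitor): Defender gets -3, best alternative -9; Attacker gets 8, best alternative -7; Auditor gets 1, best alternative -8. No profitable deviation — NE.
(Monitor, Ignore, Patch): Defender gets 6, best alternative -7; Attacker gets 2, best alternative -5; Auditor gets 7, best alternative -4. No profitable deviation — NE.
(Monitor, Ignore, Monitor): Attacker can switch to Harden (-7 → 8). Not NE.
(Decoy, Harden, Patch): Defender gets 7, best alternative 5; Attacker gets 5, best alternative 0; Auditor gets -3, best alternative -7. No profitable deviation — NE.
(Decoy, Harden, Monitor): Defender can switch to Monitor (-9 → -3). Not NE.
(Decoy, Ignore, Patch): Defender can switch to Monitor (-7 → 6). Not NE.
(Decoy, Ignore, Monitor): Defender can switch to Monitor (-9 → 5). Not NE.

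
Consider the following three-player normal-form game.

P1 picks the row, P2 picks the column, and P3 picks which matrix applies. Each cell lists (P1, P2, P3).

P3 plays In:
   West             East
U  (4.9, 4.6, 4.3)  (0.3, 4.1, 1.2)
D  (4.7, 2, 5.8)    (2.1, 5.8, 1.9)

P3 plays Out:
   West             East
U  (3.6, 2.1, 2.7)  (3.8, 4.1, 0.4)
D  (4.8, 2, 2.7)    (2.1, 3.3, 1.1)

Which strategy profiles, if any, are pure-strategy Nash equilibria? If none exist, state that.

For each player, find the best response to each opponent profile; mutual best responses are the pure NE.
P1 against (West, In): payoffs 4.9, 4.7 → best response U.
P1 against (West, Out): payoffs 3.6, 4.8 → best response D.
P1 against (East, In): payoffs 0.3, 2.1 → best response D.
P1 against (East, Out): payoffs 3.8, 2.1 → best response U.
P2 against (U, In): payoffs 4.6, 4.1 → best response West.
P2 against (U, Out): payoffs 2.1, 4.1 → best response East.
P2 against (D, In): payoffs 2, 5.8 → best response East.
P2 against (D, Out): payoffs 2, 3.3 → best response East.
P3 against (U, West): payoffs 4.3, 2.7 → best response In.
P3 against (U, East): payoffs 1.2, 0.4 → best response In.
P3 against (D, West): payoffs 5.8, 2.7 → best response In.
P3 against (D, East): payoffs 1.9, 1.1 → best response In.
Mutual best responses: (U, West, In); (D, East, In).

Pure-strategy Nash equilibria: (U, West, In), (D, East, In)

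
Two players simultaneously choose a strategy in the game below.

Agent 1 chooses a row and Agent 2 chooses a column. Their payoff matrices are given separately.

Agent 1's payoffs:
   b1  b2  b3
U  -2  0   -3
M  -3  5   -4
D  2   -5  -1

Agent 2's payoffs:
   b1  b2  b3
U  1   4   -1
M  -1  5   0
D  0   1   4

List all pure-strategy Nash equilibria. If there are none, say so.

(U, b1): Agent 1 can switch to D (-2 → 2). Not NE.
(U, b2): Agent 1 can switch to M (0 → 5). Not NE.
(U, b3): Agent 1 can switch to D (-3 → -1). Not NE.
(M, b1): Agent 1 can switch to U (-3 → -2). Not NE.
(M, b2): Agent 1 gets 5, best alternative 0; Agent 2 gets 5, best alternative 0. No profitable deviation — NE.
(M, b3): Agent 1 can switch to U (-4 → -3). Not NE.
(D, b1): Agent 2 can switch to b2 (0 → 1). Not NE.
(D, b2): Agent 1 can switch to U (-5 → 0). Not NE.
(D, b3): Agent 1 gets -1, best alternative -3; Agent 2 gets 4, best alternative 1. No profitable deviation — NE.

(M, b2); (D, b3)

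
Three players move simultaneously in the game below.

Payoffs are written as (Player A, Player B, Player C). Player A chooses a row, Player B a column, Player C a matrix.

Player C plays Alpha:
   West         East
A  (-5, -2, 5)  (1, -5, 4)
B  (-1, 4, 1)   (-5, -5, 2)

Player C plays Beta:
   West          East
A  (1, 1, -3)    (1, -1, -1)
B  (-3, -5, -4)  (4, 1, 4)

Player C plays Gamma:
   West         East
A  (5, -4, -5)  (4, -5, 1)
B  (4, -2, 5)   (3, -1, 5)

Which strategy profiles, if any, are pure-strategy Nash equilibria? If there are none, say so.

For each player, find the best response to each opponent profile; mutual best responses are the pure NE.
Player A against (West, Alpha): payoffs -5, -1 → best response B.
Player A against (West, Beta): payoffs 1, -3 → best response A.
Player A against (West, Gamma): payoffs 5, 4 → best response A.
Player A against (East, Alpha): payoffs 1, -5 → best response A.
Player A against (East, Beta): payoffs 1, 4 → best response B.
Player A against (East, Gamma): payoffs 4, 3 → best response A.
Player B against (A, Alpha): payoffs -2, -5 → best response West.
Player B against (A, Beta): payoffs 1, -1 → best response West.
Player B against (A, Gamma): payoffs -4, -5 → best response West.
Player B against (B, Alpha): payoffs 4, -5 → best response West.
Player B against (B, Beta): payoffs -5, 1 → best response East.
Player B against (B, Gamma): payoffs -2, -1 → best response East.
Player C against (A, West): payoffs 5, -3, -5 → best response Alpha.
Player C against (A, East): payoffs 4, -1, 1 → best response Alpha.
Player C against (B, West): payoffs 1, -4, 5 → best response Gamma.
Player C against (B, East): payoffs 2, 4, 5 → best response Gamma.
No profile is a mutual best response for all players.

There is no pure-strategy Nash equilibrium.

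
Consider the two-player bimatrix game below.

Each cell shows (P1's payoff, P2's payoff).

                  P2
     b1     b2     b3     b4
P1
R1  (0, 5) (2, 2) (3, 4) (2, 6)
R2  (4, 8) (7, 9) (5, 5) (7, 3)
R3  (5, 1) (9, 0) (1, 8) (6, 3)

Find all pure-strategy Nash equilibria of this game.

(R1, b1): P1 can switch to R2 (0 → 4). Not NE.
(R1, b2): P1 can switch to R2 (2 → 7). Not NE.
(R1, b3): P1 can switch to R2 (3 → 5). Not NE.
(R1, b4): P1 can switch to R2 (2 → 7). Not NE.
(R2, b1): P1 can switch to R3 (4 → 5). Not NE.
(R2, b2): P1 can switch to R3 (7 → 9). Not NE.
(The remaining 6 profiles each have a profitable deviation by the same check.)

none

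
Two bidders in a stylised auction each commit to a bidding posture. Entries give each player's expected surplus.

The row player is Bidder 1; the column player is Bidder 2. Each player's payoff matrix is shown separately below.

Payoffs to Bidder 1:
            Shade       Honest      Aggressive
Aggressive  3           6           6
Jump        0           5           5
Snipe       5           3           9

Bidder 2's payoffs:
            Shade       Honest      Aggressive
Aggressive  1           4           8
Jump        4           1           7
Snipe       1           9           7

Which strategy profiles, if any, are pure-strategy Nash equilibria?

No pure-strategy Nash equilibrium.

For each player, find the best response to each opponent profile; mutual best responses are the pure NE.
Bidder 1 against Shade: payoffs 3, 0, 5 → best response Snipe.
Bidder 1 against Honest: payoffs 6, 5, 3 → best response Aggressive.
Bidder 1 against Aggressive: payoffs 6, 5, 9 → best response Snipe.
Bidder 2 against Aggressive: payoffs 1, 4, 8 → best response Aggressive.
Bidder 2 against Jump: payoffs 4, 1, 7 → best response Aggressive.
Bidder 2 against Snipe: payoffs 1, 9, 7 → best response Honest.
No profile is a mutual best response for all players.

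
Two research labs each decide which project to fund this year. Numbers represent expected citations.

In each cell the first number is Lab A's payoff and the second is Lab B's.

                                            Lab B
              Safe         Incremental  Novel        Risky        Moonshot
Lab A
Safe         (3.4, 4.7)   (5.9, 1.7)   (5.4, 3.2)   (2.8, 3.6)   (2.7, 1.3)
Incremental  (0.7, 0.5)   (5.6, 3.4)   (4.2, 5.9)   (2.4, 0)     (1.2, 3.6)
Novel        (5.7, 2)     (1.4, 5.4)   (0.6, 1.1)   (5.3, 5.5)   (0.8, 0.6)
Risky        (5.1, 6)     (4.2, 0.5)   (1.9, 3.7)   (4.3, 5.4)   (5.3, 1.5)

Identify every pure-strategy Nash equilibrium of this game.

Pure NE: (Novel, Risky)

Lab A against Safe: payoffs 3.4, 0.7, 5.7, 5.1 → best response Novel.
Lab A against Incremental: payoffs 5.9, 5.6, 1.4, 4.2 → best response Safe.
Lab A against Novel: payoffs 5.4, 4.2, 0.6, 1.9 → best response Safe.
Lab A against Risky: payoffs 2.8, 2.4, 5.3, 4.3 → best response Novel.
Lab A against Moonshot: payoffs 2.7, 1.2, 0.8, 5.3 → best response Risky.
Lab B against Safe: payoffs 4.7, 1.7, 3.2, 3.6, 1.3 → best response Safe.
Lab B against Incremental: payoffs 0.5, 3.4, 5.9, 0, 3.6 → best response Novel.
Lab B against Novel: payoffs 2, 5.4, 1.1, 5.5, 0.6 → best response Risky.
Lab B against Risky: payoffs 6, 0.5, 3.7, 5.4, 1.5 → best response Safe.
Mutual best responses: (Novel, Risky).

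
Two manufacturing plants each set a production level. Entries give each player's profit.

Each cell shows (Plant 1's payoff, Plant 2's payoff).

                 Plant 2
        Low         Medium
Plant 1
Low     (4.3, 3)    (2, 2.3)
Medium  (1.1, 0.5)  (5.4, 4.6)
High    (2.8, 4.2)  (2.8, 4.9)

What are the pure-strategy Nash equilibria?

Mark each player's best response to every combination of opponents' strategies; a profile where every player is best-responding is a pure Nash equilibrium.
Plant 1 against Low: payoffs 4.3, 1.1, 2.8 → best response Low.
Plant 1 against Medium: payoffs 2, 5.4, 2.8 → best response Medium.
Plant 2 against Low: payoffs 3, 2.3 → best response Low.
Plant 2 against Medium: payoffs 0.5, 4.6 → best response Medium.
Plant 2 against High: payoffs 4.2, 4.9 → best response Medium.
Mutual best responses: (Low, Low); (Medium, Medium).

The pure Nash equilibria are (Low, Low), (Medium, Medium).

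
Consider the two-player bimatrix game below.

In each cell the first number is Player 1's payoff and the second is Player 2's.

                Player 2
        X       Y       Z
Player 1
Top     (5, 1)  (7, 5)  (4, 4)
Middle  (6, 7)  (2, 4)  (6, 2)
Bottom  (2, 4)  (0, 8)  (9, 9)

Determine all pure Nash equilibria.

(Top, Y); (Middle, X); (Bottom, Z)

Player 1 against X: payoffs 5, 6, 2 → best response Middle.
Player 1 against Y: payoffs 7, 2, 0 → best response Top.
Player 1 against Z: payoffs 4, 6, 9 → best response Bottom.
Player 2 against Top: payoffs 1, 5, 4 → best response Y.
Player 2 against Middle: payoffs 7, 4, 2 → best response X.
Player 2 against Bottom: payoffs 4, 8, 9 → best response Z.
Mutual best responses: (Top, Y); (Middle, X); (Bottom, Z).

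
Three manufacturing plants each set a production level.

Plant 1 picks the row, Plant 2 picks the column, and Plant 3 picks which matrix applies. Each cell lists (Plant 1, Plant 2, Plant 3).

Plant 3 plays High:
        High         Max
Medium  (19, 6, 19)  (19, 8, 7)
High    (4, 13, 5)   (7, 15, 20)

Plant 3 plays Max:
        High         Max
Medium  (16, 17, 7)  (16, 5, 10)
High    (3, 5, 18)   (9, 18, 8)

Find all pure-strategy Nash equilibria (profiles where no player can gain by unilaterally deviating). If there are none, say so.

Plant 1 against (High, High): payoffs 19, 4 → best response Medium.
Plant 1 against (High, Max): payoffs 16, 3 → best response Medium.
Plant 1 against (Max, High): payoffs 19, 7 → best response Medium.
Plant 1 against (Max, Max): payoffs 16, 9 → best response Medium.
Plant 2 against (Medium, High): payoffs 6, 8 → best response Max.
Plant 2 against (Medium, Max): payoffs 17, 5 → best response High.
Plant 2 against (High, High): payoffs 13, 15 → best response Max.
Plant 2 against (High, Max): payoffs 5, 18 → best response Max.
Plant 3 against (Medium, High): payoffs 19, 7 → best response High.
Plant 3 against (Medium, Max): payoffs 7, 10 → best response Max.
Plant 3 against (High, High): payoffs 5, 18 → best response Max.
Plant 3 against (High, Max): payoffs 20, 8 → best response High.
No profile is a mutual best response for all players.

none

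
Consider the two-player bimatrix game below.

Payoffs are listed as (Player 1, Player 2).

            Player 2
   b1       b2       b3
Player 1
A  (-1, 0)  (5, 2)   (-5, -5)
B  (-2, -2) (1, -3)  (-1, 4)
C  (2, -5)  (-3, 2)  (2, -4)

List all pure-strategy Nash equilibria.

The unique pure-strategy Nash equilibrium is (A, b2).

(A, b1): Player 1 can switch to C (-1 → 2). Not NE.
(A, b2): Player 1 gets 5, best alternative 1; Player 2 gets 2, best alternative 0. No profitable deviation — NE.
(A, b3): Player 1 can switch to B (-5 → -1). Not NE.
(B, b1): Player 1 can switch to A (-2 → -1). Not NE.
(B, b2): Player 1 can switch to A (1 → 5). Not NE.
(B, b3): Player 1 can switch to C (-1 → 2). Not NE.
(C, b1): Player 2 can switch to b2 (-5 → 2). Not NE.
(C, b2): Player 1 can switch to A (-3 → 5). Not NE.
(C, b3): Player 2 can switch to b2 (-4 → 2). Not NE.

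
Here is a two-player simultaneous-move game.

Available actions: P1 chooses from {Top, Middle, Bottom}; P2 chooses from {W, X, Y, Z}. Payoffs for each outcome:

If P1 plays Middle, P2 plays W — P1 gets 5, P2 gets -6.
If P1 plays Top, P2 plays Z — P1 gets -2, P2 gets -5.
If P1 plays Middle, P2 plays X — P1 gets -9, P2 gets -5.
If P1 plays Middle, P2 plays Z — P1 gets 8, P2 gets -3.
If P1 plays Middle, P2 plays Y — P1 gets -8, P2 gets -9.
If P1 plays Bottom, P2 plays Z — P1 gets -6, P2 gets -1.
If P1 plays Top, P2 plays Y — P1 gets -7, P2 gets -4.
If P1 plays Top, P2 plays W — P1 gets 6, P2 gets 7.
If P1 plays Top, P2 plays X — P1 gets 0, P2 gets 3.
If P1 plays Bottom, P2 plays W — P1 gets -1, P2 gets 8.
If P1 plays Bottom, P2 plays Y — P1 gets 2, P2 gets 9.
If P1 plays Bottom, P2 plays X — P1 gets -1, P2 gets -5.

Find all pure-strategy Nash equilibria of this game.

Check each profile: it is a Nash equilibrium iff no player can strictly gain by switching unilaterally.
(Top, W): P1 gets 6, best alternative 5; P2 gets 7, best alternative 3. No profitable deviation — NE.
(Top, X): P2 can switch to W (3 → 7). Not NE.
(Top, Y): P1 can switch to Bottom (-7 → 2). Not NE.
(Top, Z): P1 can switch to Middle (-2 → 8). Not NE.
(Middle, W): P1 can switch to Top (5 → 6). Not NE.
(Middle, X): P1 can switch to Top (-9 → 0). Not NE.
(Middle, Y): P1 can switch to Top (-8 → -7). Not NE.
(Middle, Z): P1 gets 8, best alternative -2; P2 gets -3, best alternative -5. No profitable deviation — NE.
(Bottom, W): P1 can switch to Top (-1 → 6). Not NE.
(Bottom, X): P1 can switch to Top (-1 → 0). Not NE.
(Bottom, Y): P1 gets 2, best alternative -7; P2 gets 9, best alternative 8. No profitable deviation — NE.
(Bottom, Z): P1 can switch to Top (-6 → -2). Not NE.

(Top, W) and (Middle, Z) and (Bottom, Y)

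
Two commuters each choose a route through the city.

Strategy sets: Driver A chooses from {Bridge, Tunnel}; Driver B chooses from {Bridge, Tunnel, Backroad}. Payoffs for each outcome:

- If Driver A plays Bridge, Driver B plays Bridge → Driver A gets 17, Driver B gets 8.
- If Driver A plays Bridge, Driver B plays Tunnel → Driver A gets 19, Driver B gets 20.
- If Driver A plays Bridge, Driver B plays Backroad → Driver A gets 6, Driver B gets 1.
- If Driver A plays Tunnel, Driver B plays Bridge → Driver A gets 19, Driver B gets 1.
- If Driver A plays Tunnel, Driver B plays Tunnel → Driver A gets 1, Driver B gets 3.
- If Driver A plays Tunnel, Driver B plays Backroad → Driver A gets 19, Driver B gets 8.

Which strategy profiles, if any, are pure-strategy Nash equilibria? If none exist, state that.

(Bridge, Tunnel) and (Tunnel, Backroad)

For each player, find the best response to each opponent profile; mutual best responses are the pure NE.
Driver A against Bridge: payoffs 17, 19 → best response Tunnel.
Driver A against Tunnel: payoffs 19, 1 → best response Bridge.
Driver A against Backroad: payoffs 6, 19 → best response Tunnel.
Driver B against Bridge: payoffs 8, 20, 1 → best response Tunnel.
Driver B against Tunnel: payoffs 1, 3, 8 → best response Backroad.
Mutual best responses: (Bridge, Tunnel); (Tunnel, Backroad).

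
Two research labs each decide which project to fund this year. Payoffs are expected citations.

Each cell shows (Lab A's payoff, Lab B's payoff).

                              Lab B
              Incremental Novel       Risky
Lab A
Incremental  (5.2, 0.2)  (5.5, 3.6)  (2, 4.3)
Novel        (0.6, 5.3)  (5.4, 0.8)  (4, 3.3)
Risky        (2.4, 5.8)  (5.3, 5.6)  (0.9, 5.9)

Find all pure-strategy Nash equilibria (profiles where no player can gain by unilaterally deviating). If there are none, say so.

none

For each player, find the best response to each opponent profile; mutual best responses are the pure NE.
Lab A against Incremental: payoffs 5.2, 0.6, 2.4 → best response Incremental.
Lab A against Novel: payoffs 5.5, 5.4, 5.3 → best response Incremental.
Lab A against Risky: payoffs 2, 4, 0.9 → best response Novel.
Lab B against Incremental: payoffs 0.2, 3.6, 4.3 → best response Risky.
Lab B against Novel: payoffs 5.3, 0.8, 3.3 → best response Incremental.
Lab B against Risky: payoffs 5.8, 5.6, 5.9 → best response Risky.
No profile is a mutual best response for all players.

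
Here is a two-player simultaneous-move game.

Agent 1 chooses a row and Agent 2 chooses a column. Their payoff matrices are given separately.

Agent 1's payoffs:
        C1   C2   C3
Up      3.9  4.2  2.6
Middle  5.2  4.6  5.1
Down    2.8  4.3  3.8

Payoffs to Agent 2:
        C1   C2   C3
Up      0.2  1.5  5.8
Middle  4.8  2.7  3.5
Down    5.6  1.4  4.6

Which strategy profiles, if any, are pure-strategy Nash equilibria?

Check each profile: it is a Nash equilibrium iff no player can strictly gain by switching unilaterally.
(Up, C1): Agent 1 can switch to Middle (3.9 → 5.2). Not NE.
(Up, C2): Agent 1 can switch to Middle (4.2 → 4.6). Not NE.
(Up, C3): Agent 1 can switch to Middle (2.6 → 5.1). Not NE.
(Middle, C1): Agent 1 gets 5.2, best alternative 3.9; Agent 2 gets 4.8, best alternative 3.5. No profitable deviation — NE.
(Middle, C2): Agent 2 can switch to C1 (2.7 → 4.8). Not NE.
(Middle, C3): Agent 2 can switch to C1 (3.5 → 4.8). Not NE.
(Down, C1): Agent 1 can switch to Up (2.8 → 3.9). Not NE.
(Down, C2): Agent 1 can switch to Middle (4.3 → 4.6). Not NE.
(Down, C3): Agent 1 can switch to Middle (3.8 → 5.1). Not NE.

The unique pure-strategy Nash equilibrium is (Middle, C1).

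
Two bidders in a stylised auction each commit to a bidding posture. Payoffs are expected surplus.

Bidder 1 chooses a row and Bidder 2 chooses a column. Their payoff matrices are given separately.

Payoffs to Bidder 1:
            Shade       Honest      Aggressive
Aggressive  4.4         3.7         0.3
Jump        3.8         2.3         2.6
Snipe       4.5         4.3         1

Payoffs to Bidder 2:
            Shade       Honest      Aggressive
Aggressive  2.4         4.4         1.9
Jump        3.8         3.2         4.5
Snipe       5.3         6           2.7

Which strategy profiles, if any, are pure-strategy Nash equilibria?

Pure-strategy Nash equilibria: (Jump, Aggressive) and (Snipe, Honest)

(Aggressive, Shade): Bidder 1 can switch to Snipe (4.4 → 4.5). Not NE.
(Aggressive, Honest): Bidder 1 can switch to Snipe (3.7 → 4.3). Not NE.
(Aggressive, Aggressive): Bidder 1 can switch to Jump (0.3 → 2.6). Not NE.
(Jump, Shade): Bidder 1 can switch to Aggressive (3.8 → 4.4). Not NE.
(Jump, Honest): Bidder 1 can switch to Aggressive (2.3 → 3.7). Not NE.
(Jump, Aggressive): Bidder 1 gets 2.6, best alternative 1; Bidder 2 gets 4.5, best alternative 3.8. No profitable deviation — NE.
(Snipe, Shade): Bidder 2 can switch to Honest (5.3 → 6). Not NE.
(Snipe, Honest): Bidder 1 gets 4.3, best alternative 3.7; Bidder 2 gets 6, best alternative 5.3. No profitable deviation — NE.
(Snipe, Aggressive): Bidder 1 can switch to Jump (1 → 2.6). Not NE.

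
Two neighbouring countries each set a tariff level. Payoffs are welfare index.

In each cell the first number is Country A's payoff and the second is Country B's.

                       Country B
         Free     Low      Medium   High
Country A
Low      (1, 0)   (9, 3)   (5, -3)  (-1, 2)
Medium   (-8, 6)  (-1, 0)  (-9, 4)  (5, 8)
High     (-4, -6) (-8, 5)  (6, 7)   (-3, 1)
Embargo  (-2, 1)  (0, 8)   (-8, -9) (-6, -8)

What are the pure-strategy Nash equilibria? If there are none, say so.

For each strategy profile, look for a profitable unilateral deviation.
(Low, Free): Country B can switch to Low (0 → 3). Not NE.
(Low, Low): Country A gets 9, best alternative 0; Country B gets 3, best alternative 2. No profitable deviation — NE.
(Low, Medium): Country A can switch to High (5 → 6). Not NE.
(Low, High): Country A can switch to Medium (-1 → 5). Not NE.
(Medium, Free): Country A can switch to Low (-8 → 1). Not NE.
(Medium, Low): Country A can switch to Low (-1 → 9). Not NE.
(Medium, Medium): Country A can switch to Low (-9 → 5). Not NE.
(Medium, High): Country A gets 5, best alternative -1; Country B gets 8, best alternative 6. No profitable deviation — NE.
(High, Free): Country A can switch to Low (-4 → 1). Not NE.
(High, Low): Country A can switch to Low (-8 → 9). Not NE.
(High, Medium): Country A gets 6, best alternative 5; Country B gets 7, best alternative 5. No profitable deviation — NE.
(High, High): Country A can switch to Low (-3 → -1). Not NE.
(Embargo, Free): Country A can switch to Low (-2 → 1). Not NE.
(Embargo, Low): Country A can switch to Low (0 → 9). Not NE.
(Embargo, Medium): Country A can switch to Low (-8 → 5). Not NE.
(The remaining 1 profile has a profitable deviation by the same check.)

Pure-strategy Nash equilibria: (Low, Low), (Medium, High), (High, Medium)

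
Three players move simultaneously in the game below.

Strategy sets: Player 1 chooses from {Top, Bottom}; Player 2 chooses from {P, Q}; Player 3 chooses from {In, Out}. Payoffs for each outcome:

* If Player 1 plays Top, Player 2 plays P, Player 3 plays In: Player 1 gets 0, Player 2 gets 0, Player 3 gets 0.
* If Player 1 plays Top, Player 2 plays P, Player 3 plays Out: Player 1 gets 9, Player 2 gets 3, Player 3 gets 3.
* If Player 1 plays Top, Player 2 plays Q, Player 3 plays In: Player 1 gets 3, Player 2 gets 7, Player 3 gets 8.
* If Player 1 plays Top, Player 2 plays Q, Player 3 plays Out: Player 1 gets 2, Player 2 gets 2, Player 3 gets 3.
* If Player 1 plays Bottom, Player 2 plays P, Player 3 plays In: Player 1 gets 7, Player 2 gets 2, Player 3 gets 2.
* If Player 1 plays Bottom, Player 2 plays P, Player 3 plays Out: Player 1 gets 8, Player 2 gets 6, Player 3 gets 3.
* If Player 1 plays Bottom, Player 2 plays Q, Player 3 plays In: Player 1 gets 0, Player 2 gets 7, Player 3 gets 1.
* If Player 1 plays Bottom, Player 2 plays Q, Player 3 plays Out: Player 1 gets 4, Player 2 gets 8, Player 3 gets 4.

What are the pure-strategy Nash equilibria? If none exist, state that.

The pure Nash equilibria are (Top, P, Out); (Top, Q, In); (Bottom, Q, Out).

(Top, P, In): Player 1 can switch to Bottom (0 → 7). Not NE.
(Top, P, Out): Player 1 gets 9, best alternative 8; Player 2 gets 3, best alternative 2; Player 3 gets 3, best alternative 0. No profitable deviation — NE.
(Top, Q, In): Player 1 gets 3, best alternative 0; Player 2 gets 7, best alternative 0; Player 3 gets 8, best alternative 3. No profitable deviation — NE.
(Top, Q, Out): Player 1 can switch to Bottom (2 → 4). Not NE.
(Bottom, P, In): Player 2 can switch to Q (2 → 7). Not NE.
(Bottom, P, Out): Player 1 can switch to Top (8 → 9). Not NE.
(Bottom, Q, In): Player 1 can switch to Top (0 → 3). Not NE.
(Bottom, Q, Out): Player 1 gets 4, best alternative 2; Player 2 gets 8, best alternative 6; Player 3 gets 4, best alternative 1. No profitable deviation — NE.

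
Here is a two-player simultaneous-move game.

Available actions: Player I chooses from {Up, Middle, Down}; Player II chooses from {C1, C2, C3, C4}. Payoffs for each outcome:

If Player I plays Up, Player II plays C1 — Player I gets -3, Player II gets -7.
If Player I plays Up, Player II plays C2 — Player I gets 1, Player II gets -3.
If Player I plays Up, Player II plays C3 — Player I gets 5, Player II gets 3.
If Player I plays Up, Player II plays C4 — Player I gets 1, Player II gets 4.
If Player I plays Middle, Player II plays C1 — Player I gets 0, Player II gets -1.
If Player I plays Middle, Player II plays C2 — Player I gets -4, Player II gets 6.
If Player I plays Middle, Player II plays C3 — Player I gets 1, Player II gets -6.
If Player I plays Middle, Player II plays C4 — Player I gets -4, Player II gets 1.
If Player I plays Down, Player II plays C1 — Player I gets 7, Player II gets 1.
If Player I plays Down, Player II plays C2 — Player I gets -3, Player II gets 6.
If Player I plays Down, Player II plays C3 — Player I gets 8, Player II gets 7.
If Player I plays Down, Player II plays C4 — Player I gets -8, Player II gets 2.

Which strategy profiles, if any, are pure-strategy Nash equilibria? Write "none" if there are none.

The pure Nash equilibria are (Up, C4), (Down, C3).

Player I against C1: payoffs -3, 0, 7 → best response Down.
Player I against C2: payoffs 1, -4, -3 → best response Up.
Player I against C3: payoffs 5, 1, 8 → best response Down.
Player I against C4: payoffs 1, -4, -8 → best response Up.
Player II against Up: payoffs -7, -3, 3, 4 → best response C4.
Player II against Middle: payoffs -1, 6, -6, 1 → best response C2.
Player II against Down: payoffs 1, 6, 7, 2 → best response C3.
Mutual best responses: (Up, C4); (Down, C3).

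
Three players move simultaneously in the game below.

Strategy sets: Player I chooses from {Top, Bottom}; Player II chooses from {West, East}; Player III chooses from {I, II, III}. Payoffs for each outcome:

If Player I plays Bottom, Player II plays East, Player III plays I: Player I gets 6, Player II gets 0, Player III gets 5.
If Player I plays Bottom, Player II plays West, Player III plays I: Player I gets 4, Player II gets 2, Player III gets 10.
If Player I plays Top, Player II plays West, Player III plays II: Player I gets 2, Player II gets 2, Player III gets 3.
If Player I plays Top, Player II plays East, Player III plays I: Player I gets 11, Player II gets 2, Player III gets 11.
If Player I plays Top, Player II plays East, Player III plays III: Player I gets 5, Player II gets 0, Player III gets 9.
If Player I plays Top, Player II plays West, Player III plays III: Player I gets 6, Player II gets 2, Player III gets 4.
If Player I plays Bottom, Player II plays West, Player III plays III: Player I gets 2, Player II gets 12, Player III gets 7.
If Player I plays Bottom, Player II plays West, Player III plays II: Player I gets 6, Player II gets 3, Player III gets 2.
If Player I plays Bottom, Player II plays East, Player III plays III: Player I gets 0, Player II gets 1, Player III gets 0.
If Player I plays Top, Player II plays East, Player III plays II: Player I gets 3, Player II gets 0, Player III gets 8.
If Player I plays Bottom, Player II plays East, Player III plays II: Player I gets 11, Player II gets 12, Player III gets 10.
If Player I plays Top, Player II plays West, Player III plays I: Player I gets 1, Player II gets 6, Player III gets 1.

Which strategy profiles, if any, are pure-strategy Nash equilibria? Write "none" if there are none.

Pure-strategy Nash equilibria: (Top, West, III); (Bottom, West, I); (Bottom, East, II)

(Top, West, I): Player I can switch to Bottom (1 → 4). Not NE.
(Top, West, II): Player I can switch to Bottom (2 → 6). Not NE.
(Top, West, III): Player I gets 6, best alternative 2; Player II gets 2, best alternative 0; Player III gets 4, best alternative 3. No profitable deviation — NE.
(Top, East, I): Player II can switch to West (2 → 6). Not NE.
(Top, East, II): Player I can switch to Bottom (3 → 11). Not NE.
(Top, East, III): Player II can switch to West (0 → 2). Not NE.
(Bottom, West, I): Player I gets 4, best alternative 1; Player II gets 2, best alternative 0; Player III gets 10, best alternative 7. No profitable deviation — NE.
(Bottom, West, II): Player II can switch to East (3 → 12). Not NE.
(Bottom, West, III): Player I can switch to Top (2 → 6). Not NE.
(Bottom, East, I): Player I can switch to Top (6 → 11). Not NE.
(Bottom, East, II): Player I gets 11, best alternative 3; Player II gets 12, best alternative 3; Player III gets 10, best alternative 5. No profitable deviation — NE.
(Bottom, East, III): Player I can switch to Top (0 → 5). Not NE.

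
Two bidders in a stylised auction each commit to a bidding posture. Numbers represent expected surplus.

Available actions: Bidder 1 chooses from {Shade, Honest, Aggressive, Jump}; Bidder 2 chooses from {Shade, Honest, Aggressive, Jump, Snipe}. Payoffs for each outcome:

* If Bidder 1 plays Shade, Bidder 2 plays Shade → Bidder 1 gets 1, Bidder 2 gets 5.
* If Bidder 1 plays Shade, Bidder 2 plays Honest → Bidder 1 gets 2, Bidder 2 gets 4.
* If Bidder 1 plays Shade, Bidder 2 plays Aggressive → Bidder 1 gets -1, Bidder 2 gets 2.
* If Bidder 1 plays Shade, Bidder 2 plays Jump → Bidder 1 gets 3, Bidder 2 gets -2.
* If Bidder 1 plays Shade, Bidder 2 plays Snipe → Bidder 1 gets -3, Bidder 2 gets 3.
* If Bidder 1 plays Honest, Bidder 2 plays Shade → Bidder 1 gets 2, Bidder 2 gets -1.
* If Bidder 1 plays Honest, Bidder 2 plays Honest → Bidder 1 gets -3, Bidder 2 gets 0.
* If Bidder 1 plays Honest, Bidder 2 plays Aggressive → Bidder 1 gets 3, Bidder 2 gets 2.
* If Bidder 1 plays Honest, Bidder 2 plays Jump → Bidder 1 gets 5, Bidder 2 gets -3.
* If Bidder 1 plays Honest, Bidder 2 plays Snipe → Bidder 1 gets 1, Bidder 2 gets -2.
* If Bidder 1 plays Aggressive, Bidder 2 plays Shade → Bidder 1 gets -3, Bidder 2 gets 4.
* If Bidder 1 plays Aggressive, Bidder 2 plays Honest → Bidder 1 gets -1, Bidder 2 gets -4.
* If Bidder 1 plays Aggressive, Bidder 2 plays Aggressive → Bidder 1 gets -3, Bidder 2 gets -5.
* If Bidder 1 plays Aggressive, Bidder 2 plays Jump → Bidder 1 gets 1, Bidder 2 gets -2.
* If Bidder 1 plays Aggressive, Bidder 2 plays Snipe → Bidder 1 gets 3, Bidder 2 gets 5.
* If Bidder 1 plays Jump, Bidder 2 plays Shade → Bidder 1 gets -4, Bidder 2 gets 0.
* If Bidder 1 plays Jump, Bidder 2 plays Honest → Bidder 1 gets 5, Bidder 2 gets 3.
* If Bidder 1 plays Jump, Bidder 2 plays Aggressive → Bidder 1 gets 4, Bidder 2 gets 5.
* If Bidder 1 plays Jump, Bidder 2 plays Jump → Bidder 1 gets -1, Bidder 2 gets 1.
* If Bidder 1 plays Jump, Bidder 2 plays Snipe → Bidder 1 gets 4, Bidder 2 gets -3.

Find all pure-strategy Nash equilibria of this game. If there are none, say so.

(Shade, Shade): Bidder 1 can switch to Honest (1 → 2). Not NE.
(Shade, Honest): Bidder 1 can switch to Jump (2 → 5). Not NE.
(Shade, Aggressive): Bidder 1 can switch to Honest (-1 → 3). Not NE.
(Shade, Jump): Bidder 1 can switch to Honest (3 → 5). Not NE.
(Shade, Snipe): Bidder 1 can switch to Honest (-3 → 1). Not NE.
(Honest, Shade): Bidder 2 can switch to Honest (-1 → 0). Not NE.
(Honest, Honest): Bidder 1 can switch to Shade (-3 → 2). Not NE.
(Honest, Aggressive): Bidder 1 can switch to Jump (3 → 4). Not NE.
(Jump, Aggressive): Bidder 1 gets 4, best alternative 3; Bidder 2 gets 5, best alternative 3. No profitable deviation — NE.
(The remaining 11 profiles each have a profitable deviation by the same check.)

The unique pure-strategy Nash equilibrium is (Jump, Aggressive).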